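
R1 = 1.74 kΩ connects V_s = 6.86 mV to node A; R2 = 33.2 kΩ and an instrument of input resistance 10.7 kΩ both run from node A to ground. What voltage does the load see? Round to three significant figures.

R2 ‖ R_L = (33.2 × 10.7)/(33.2 + 10.7) = 8.092 kΩ.
Now apply the divider: V_out = 6.86 × 0.8230 = 5.646 mV.

V_out ≈ 5.65 mV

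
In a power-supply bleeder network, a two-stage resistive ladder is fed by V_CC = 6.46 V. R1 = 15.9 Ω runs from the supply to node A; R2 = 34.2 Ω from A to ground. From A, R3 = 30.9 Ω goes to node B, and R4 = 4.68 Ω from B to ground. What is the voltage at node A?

V_A ≈ 3.38 V

Looking into the second stage from A: R3 + R4 = 35.58 Ω appears in parallel with R2.
R2 ‖ (R3+R4) = 17.44 Ω.
So V_A = 6.46 × 0.5231 = 3.379 V.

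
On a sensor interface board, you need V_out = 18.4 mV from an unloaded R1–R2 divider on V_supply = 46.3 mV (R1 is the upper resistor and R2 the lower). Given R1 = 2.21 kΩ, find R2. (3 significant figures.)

The divider ratio is R2/(R1+R2) = 18.4/46.3 = 0.3974.
So R2 = R1 · V_out/(V_supply − V_out) = 2.21 × 18.4/(46.3 − 18.4) = 2.21 × 0.6595 = 1.457 kΩ.

R2 ≈ 1.46 kΩ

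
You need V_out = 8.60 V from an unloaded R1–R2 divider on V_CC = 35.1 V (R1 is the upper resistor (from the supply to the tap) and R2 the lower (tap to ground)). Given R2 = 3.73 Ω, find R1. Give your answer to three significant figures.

R1 ≈ 11.5 Ω

Required fraction k = V_out/V_CC = 0.2450.
R1 = R2·(1/k − 1) = 3.73 × 3.081 = 11.49 Ω.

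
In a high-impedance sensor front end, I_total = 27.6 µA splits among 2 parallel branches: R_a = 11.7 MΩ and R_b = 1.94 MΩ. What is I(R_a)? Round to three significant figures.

I ≈ 3.93 µA

Two-branch current divider: I_k = I_total · R_other/(R_1 + R_2).
I(R_a) = 27.6 × 1.94/(11.7 + 1.94) = 27.6 × 0.1422 = 3.926 µA.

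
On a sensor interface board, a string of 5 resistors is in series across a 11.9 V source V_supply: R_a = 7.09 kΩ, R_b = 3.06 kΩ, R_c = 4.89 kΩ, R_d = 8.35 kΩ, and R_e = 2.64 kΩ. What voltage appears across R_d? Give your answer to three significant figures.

V ≈ 3.82 V

Series total: ΣR = 7.09 + 3.06 + 4.89 + 8.35 + 2.64 = 26.03 kΩ.
By the voltage-divider rule, V = 11.9 × 8.350/26.03 = 3.817 V.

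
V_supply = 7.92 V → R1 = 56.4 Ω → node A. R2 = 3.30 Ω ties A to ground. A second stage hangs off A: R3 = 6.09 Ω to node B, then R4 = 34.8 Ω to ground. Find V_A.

V_A ≈ 0.407 V

Looking into the second stage from A: R3 + R4 = 40.89 Ω appears in parallel with R2.
R2 ‖ (R3+R4) = 3.054 Ω.
So V_A = 7.92 × 0.05136 = 0.4068 V.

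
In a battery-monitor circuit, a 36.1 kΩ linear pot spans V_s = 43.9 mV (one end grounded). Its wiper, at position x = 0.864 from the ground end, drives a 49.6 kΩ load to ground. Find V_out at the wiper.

The pot divides into 4.910 kΩ above the wiper and 31.19 kΩ below.
Lower segment in parallel with the load: 31.19 ‖ 49.6 = 19.15 kΩ.
V_out = 43.9 × 19.15/(4.910 + 19.15) = 34.94 mV.

V_out ≈ 34.9 mV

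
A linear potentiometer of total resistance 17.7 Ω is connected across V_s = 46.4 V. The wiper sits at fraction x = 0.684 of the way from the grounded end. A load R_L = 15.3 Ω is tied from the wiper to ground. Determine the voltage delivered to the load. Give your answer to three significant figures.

V_out ≈ 25.4 V

Lower segment x·R_p = 12.11 Ω; upper segment (1−x)·R_p = 5.593 Ω.
R_L loads the lower segment: effective lower R = 6.759 Ω.
V_out = 46.4 × 6.759/(5.593 + 6.759) = 25.39 V.
(Unloaded: V_out = x·V_s = 31.7 V.)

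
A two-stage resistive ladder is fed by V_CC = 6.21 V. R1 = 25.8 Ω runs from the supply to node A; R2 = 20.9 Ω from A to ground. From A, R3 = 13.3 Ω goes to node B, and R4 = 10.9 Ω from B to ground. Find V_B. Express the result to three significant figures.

V_B ≈ 0.847 V

The second stage (R3 + R4 = 24.20 Ω) loads node A in parallel with R2.
R2 ‖ (R3+R4) = 11.21 Ω.
So V_A = 6.21 × 0.3030 = 1.881 V.
V_B = V_A × 0.4504 = 0.8475 V.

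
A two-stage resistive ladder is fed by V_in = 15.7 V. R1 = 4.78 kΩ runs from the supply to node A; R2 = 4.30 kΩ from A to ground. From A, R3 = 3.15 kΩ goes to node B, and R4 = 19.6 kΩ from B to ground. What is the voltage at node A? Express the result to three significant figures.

The second stage (R3 + R4 = 22.75 kΩ) loads node A in parallel with R2.
R2 ‖ (R3+R4) = 3.616 kΩ.
V_A = 15.7 × 3.616/(4.78 + 3.616) = 6.762 V.

V_A ≈ 6.76 V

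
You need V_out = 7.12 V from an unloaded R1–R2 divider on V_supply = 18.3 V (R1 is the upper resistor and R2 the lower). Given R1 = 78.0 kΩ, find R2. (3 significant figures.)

V_out/V_supply = R2/(R1+R2) = 0.3891.
R2 = R1 · 0.3891/(1 − 0.3891) = 49.67 kΩ.

R2 ≈ 49.7 kΩ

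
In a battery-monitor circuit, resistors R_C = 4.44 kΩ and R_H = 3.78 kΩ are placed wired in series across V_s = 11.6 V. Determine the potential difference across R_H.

V ≈ 5.33 V

Series total: ΣR = 4.44 + 3.78 = 8.220 kΩ.
V = V_s · R/ΣR = 11.6 × 0.4599 = 5.334 V.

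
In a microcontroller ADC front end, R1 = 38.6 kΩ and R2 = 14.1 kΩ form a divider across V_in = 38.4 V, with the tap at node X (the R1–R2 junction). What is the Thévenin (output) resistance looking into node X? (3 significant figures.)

R_th ≈ 10.3 kΩ

With V_in suppressed (replaced by a short), R_th = R1 ‖ R2 = (38.60 × 14.1)/(38.60 + 14.1) = 10.33 kΩ.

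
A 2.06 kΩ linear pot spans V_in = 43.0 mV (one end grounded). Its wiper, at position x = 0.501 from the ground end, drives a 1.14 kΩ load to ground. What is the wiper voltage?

Lower segment x·R_p = 1.032 kΩ; upper segment (1−x)·R_p = 1.028 kΩ.
Lower segment in parallel with the load: 1.032 ‖ 1.14 = 0.5417 kΩ.
Loaded-divider output: V_out = 43.0 × 0.3451 = 14.84 mV.
(Unloaded: V_out = x·V_in = 21.5 mV.)

V_out ≈ 14.8 mV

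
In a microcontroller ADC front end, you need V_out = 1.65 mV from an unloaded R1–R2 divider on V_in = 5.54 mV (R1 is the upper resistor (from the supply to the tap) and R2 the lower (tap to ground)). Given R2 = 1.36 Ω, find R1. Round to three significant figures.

R1 ≈ 3.21 Ω

V_out/V_in = R2/(R1+R2) = 0.2978.
R1 = R2·(1/k − 1) = 1.36 × 2.358 = 3.206 Ω.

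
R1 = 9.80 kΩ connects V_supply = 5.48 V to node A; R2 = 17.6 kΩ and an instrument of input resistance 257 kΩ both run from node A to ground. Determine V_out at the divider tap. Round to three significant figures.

V_out ≈ 3.44 V

R2 ‖ R_L = (17.6 × 257)/(17.6 + 257) = 16.47 kΩ.
Now apply the divider: V_out = 5.48 × 0.6270 = 3.436 V.
(Unloaded it would be 3.52 V; the load pulls it down.)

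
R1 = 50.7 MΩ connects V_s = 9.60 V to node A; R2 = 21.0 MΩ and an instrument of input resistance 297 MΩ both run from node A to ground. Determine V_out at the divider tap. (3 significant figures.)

V_out ≈ 2.68 V

R2 ‖ R_L = (21.0 × 297)/(21.0 + 297) = 19.61 MΩ.
Now apply the divider: V_out = 9.60 × 0.2789 = 2.678 V.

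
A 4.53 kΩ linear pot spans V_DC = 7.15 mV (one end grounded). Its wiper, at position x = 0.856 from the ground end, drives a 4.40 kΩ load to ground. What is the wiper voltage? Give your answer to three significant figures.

Lower segment x·R_p = 3.878 kΩ; upper segment (1−x)·R_p = 0.6523 kΩ.
R_L loads the lower segment: effective lower R = 2.061 kΩ.
V_out = 7.15 × 2.061/(0.6523 + 2.061) = 5.431 mV.
(Unloaded: V_out = x·V_DC = 6.12 mV.)

V_out ≈ 5.43 mV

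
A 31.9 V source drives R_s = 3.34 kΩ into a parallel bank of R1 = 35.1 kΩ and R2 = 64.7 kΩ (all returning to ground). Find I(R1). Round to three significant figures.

I ≈ 0.793 mA

Equivalent of the parallel group: R_p = 22.76 kΩ.
V_A = 31.9 × 22.76/26.10 = 27.82 V.
Branch current I = V_A/R1 = 27.82/35.1 = 0.7925 mA.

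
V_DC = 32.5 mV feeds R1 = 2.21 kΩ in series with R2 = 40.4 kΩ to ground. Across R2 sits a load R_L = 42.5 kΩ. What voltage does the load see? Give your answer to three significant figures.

V_out ≈ 29.4 mV

First combine the lower leg with the load: R2 ‖ R_L = 20.71 kΩ.
Then V_out = V_DC · R2'/(R1 + R2') = 32.5 × 20.71/22.92 = 29.37 mV.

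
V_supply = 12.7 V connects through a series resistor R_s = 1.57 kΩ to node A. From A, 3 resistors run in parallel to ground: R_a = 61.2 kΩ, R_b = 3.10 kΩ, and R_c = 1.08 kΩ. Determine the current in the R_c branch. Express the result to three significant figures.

Parallel bank: R_p = 1/(1/61.2 + 1/3.10 + 1/1.08) = 0.7906 kΩ.
V_A by voltage divider: V_A = 12.7 × 0.7906/(1.57 + 0.7906) = 4.253 V.
I(R_c) = V_A / R_c = 4.253/1.08 = 3.938 mA.
(Equivalently: I_total = 5.380 mA, then current-divider fraction G_k/ΣG = 0.7320.)

I ≈ 3.94 mA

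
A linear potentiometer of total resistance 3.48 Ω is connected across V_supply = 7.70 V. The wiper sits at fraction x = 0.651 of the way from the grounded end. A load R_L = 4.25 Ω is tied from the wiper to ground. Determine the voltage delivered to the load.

Lower segment x·R_p = 2.265 Ω; upper segment (1−x)·R_p = 1.215 Ω.
Lower segment in parallel with the load: 2.265 ‖ 4.25 = 1.478 Ω.
V_out = 7.70 × 1.478/(1.215 + 1.478) = 4.226 V.
(Unloaded: V_out = x·V_supply = 5.01 V.)

V_out ≈ 4.23 V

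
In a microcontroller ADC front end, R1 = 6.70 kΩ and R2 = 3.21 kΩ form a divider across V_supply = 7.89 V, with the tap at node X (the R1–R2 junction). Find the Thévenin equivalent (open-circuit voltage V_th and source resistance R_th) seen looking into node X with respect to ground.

V_th ≈ 2.56 V, R_th ≈ 2.17 kΩ

Open-circuit (no load on X): V_th = V_supply · R2/(R1 + R2) = 7.89 × 3.21/(6.700 + 3.21) = 2.556 V.
With V_supply suppressed (replaced by a short), R_th = R1 ‖ R2 = (6.700 × 3.21)/(6.700 + 3.21) = 2.170 kΩ.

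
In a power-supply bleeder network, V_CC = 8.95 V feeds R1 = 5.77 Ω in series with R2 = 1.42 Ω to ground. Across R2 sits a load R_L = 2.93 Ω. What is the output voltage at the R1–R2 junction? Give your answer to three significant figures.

V_out ≈ 1.27 V

First combine the lower leg with the load: R2 ‖ R_L = 0.9565 Ω.
Then V_out = V_CC · R2'/(R1 + R2') = 8.95 × 0.9565/6.726 = 1.273 V.
(Unloaded it would be 1.77 V; the load pulls it down.)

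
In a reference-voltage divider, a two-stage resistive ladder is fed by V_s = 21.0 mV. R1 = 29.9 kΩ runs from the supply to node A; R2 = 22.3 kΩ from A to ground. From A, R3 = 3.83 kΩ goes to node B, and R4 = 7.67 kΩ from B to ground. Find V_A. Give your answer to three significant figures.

Node A sees R2 in parallel with the series input of stage 2, R3 + R4 = 11.50 kΩ.
Effective lower resistance at A: R2 ‖ 11.50 = 7.587 kΩ.
So V_A = 21.0 × 0.2024 = 4.250 mV.

V_A ≈ 4.25 mV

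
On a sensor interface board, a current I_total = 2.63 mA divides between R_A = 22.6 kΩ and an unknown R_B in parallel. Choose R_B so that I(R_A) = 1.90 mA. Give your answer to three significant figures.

The fraction through R_A equals R_B/(R_A+R_B).
1.90/2.63 = R_B/(R_A + R_B) → R_B = R_A · (0.7224)/(1 − 0.7224) = 22.6 × 2.603 = 58.82 kΩ.

R_B ≈ 58.8 kΩ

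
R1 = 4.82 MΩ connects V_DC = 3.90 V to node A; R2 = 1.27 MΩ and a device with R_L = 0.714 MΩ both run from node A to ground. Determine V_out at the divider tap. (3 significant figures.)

R2 ‖ R_L = (1.27 × 0.714)/(1.27 + 0.714) = 0.4570 MΩ.
Voltage divider with the loaded lower leg: V_out = 3.90 × 0.4570/(4.82 + 0.4570) = 3.90 × 0.08661 = 0.3378 V.

V_out ≈ 0.338 V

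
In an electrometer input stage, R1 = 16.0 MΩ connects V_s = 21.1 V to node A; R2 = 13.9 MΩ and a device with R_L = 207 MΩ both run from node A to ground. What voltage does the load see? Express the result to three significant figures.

The load sits in parallel with R2, giving an effective lower resistance R2' = R2·R_L/(R2+R_L) = 13.03 MΩ.
Then V_out = V_s · R2'/(R1 + R2') = 21.1 × 13.03/29.03 = 9.469 V.
(Unloaded it would be 9.81 V; the load pulls it down.)

V_out ≈ 9.47 V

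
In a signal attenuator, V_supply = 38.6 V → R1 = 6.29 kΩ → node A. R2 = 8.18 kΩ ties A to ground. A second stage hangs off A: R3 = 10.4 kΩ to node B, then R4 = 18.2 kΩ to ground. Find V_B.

Looking into the second stage from A: R3 + R4 = 28.60 kΩ appears in parallel with R2.
Effective lower resistance at A: R2 ‖ 28.60 = 6.361 kΩ.
V_A = 38.6 × 6.361/(6.29 + 6.361) = 19.41 V.
Stage 2 is unloaded, so V_B = V_A · R4/(R3+R4) = 19.41 × 18.2/28.60 = 12.35 V.

V_B ≈ 12.4 V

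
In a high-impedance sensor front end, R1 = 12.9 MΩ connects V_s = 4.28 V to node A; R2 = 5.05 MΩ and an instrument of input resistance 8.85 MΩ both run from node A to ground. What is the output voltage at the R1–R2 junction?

V_out ≈ 0.854 V

R2 ‖ R_L = (5.05 × 8.85)/(5.05 + 8.85) = 3.215 MΩ.
Now apply the divider: V_out = 4.28 × 0.1995 = 0.8539 V.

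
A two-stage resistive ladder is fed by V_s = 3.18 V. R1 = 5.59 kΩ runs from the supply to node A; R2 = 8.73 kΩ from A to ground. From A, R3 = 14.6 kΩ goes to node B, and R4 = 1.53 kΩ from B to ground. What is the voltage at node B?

V_B ≈ 0.152 V

Looking into the second stage from A: R3 + R4 = 16.13 kΩ appears in parallel with R2.
Effective lower resistance at A: R2 ‖ 16.13 = 5.664 kΩ.
First divider: V_A = V_s · 5.664/(5.59 + 5.664) = 1.600 V.
V_B = V_A × 0.09485 = 0.1518 V.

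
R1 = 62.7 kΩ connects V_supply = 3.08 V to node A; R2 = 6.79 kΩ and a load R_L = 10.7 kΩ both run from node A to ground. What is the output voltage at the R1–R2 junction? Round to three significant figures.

R2 ‖ R_L = (6.79 × 10.7)/(6.79 + 10.7) = 4.154 kΩ.
Now apply the divider: V_out = 3.08 × 0.06214 = 0.1914 V.

V_out ≈ 0.191 V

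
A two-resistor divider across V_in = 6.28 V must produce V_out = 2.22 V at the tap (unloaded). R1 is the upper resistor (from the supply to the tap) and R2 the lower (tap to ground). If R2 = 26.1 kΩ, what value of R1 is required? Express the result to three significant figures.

The divider ratio is R2/(R1+R2) = 2.22/6.28 = 0.3535.
So R1 = R2 · (V_in/V_out − 1) = 26.1 × (6.28/2.22 − 1) = 26.1 × 1.829 = 47.73 kΩ.

R1 ≈ 47.7 kΩ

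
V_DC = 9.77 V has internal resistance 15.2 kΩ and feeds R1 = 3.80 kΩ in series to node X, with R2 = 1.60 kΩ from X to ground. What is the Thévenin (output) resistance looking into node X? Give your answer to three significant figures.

R_th ≈ 1.48 kΩ

R1' = 15.2 + 3.80 = 19.00 kΩ (source resistance + R1).
Looking into X with the source shorted: R_th = R1'·R2/(R1'+R2) = 19.00 × 1.60/20.60 = 1.476 kΩ.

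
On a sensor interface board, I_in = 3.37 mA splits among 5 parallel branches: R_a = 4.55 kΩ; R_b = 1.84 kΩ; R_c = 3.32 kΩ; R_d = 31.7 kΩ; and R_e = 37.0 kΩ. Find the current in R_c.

Total conductance ΣG = 1/4.55 + 1/1.84 + 1/3.32 + 1/31.7 + 1/37.0 = 1.123 (units of 1/kΩ).
R_c takes the fraction G_k/ΣG = 0.3012/1.123 = 0.2682, so I = 3.37 × 0.2682 = 0.9039 mA.

I ≈ 0.904 mA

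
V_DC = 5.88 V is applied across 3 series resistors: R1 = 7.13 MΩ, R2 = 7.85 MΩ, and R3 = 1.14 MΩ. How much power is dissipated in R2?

P ≈ 1.04 µW

ΣR = 16.12 MΩ → I = 5.88/16.12 = 0.3648 µA.
V(R2) = I·R = 2.863 V; P = V·I = 2.863 × 0.3648 = 1.044 µW.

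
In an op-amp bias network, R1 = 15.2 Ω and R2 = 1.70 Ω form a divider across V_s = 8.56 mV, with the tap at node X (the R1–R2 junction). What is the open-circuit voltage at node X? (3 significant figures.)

V_th ≈ 0.861 mV

Open-circuit (no load on X): V_th = V_s · R2/(R1 + R2) = 8.56 × 1.70/(15.20 + 1.70) = 0.8611 mV.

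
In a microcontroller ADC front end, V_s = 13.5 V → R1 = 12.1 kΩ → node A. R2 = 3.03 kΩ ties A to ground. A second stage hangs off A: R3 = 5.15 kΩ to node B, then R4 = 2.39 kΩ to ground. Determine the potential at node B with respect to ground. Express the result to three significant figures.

V_B ≈ 0.649 V

The second stage (R3 + R4 = 7.540 kΩ) loads node A in parallel with R2.
R2 ‖ (R3+R4) = 2.161 kΩ.
So V_A = 13.5 × 0.1516 = 2.046 V.
V_B = V_A × 0.3170 = 0.6485 V.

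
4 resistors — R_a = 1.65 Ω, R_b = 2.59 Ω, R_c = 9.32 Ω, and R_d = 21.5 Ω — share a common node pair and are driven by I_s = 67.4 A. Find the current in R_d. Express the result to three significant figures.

I ≈ 2.74 A

Total conductance ΣG = 1/1.65 + 1/2.59 + 1/9.32 + 1/21.5 = 1.146 (units of 1/Ω).
Current divider: I(R_d) = I_s · G_k/ΣG = 67.4 × (0.04651/1.146) = 67.4 × 0.04059 = 2.736 A.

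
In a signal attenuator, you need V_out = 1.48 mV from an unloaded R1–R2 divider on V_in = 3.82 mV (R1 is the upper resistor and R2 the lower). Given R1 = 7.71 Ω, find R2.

V_out/V_in = R2/(R1+R2) = 0.3874.
So R2 = R1 · V_out/(V_in − V_out) = 7.71 × 1.48/(3.82 − 1.48) = 7.71 × 0.6325 = 4.876 Ω.

R2 ≈ 4.88 Ω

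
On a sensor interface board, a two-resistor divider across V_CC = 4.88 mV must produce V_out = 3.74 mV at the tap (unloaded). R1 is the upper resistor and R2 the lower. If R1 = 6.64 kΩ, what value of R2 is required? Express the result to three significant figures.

R2 ≈ 21.8 kΩ

V_out/V_CC = R2/(R1+R2) = 0.7664.
Rearranging, R2 = R1·k/(1−k) = 6.64 × 3.281 = 21.78 kΩ.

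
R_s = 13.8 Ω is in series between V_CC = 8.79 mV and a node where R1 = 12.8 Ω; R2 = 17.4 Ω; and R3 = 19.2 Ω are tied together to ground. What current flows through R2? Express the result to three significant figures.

I ≈ 0.141 mA

Combine the parallel branches: R_p = (1/12.8 + 1/17.4 + 1/19.2)⁻¹ = 5.328 Ω.
Node voltage V_A = V_CC · R_p/(R_s + R_p) = 8.79 × 0.2786 = 2.448 mV.
I(R2) = V_A / R2 = 2.448/17.4 = 0.1407 mA.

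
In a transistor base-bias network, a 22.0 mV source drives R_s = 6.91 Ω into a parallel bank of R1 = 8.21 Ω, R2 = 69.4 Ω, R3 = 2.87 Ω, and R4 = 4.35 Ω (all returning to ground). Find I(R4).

I ≈ 0.852 mA

Equivalent of the parallel group: R_p = 1.400 Ω.
Node voltage V_A = V_DC · R_p/(R_s + R_p) = 22.0 × 0.1684 = 3.705 mV.
Branch current I = V_A/R4 = 3.705/4.35 = 0.8518 mA.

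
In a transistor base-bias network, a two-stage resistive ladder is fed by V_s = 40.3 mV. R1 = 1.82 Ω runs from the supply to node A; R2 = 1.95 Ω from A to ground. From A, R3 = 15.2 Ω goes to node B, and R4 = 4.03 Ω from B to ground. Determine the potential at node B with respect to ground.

Node A sees R2 in parallel with the series input of stage 2, R3 + R4 = 19.23 Ω.
R2 ‖ (R3+R4) = 1.770 Ω.
First divider: V_A = V_s · 1.770/(1.82 + 1.770) = 19.87 mV.
Then the unloaded second divider: V_B = V_A × R4/(R3+R4) = 19.87 × 0.2096 = 4.165 mV.

V_B ≈ 4.16 mV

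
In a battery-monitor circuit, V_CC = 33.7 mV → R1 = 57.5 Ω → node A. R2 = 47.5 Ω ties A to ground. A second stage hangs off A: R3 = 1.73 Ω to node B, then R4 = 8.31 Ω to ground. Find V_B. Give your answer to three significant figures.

Looking into the second stage from A: R3 + R4 = 10.04 Ω appears in parallel with R2.
Effective lower resistance at A: R2 ‖ 10.04 = 8.288 Ω.
First divider: V_A = V_CC · 8.288/(57.5 + 8.288) = 4.246 mV.
V_B = V_A × 0.8277 = 3.514 mV.

V_B ≈ 3.51 mV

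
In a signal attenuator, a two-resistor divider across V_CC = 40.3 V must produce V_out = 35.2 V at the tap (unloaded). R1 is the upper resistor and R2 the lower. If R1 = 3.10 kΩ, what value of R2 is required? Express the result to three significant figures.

Required fraction k = V_out/V_CC = 0.8734.
Rearranging, R2 = R1·k/(1−k) = 3.10 × 6.902 = 21.40 kΩ.

R2 ≈ 21.4 kΩ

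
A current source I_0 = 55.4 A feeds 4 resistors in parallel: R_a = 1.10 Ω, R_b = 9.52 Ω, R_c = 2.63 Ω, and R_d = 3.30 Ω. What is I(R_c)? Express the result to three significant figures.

ΣG = 1/1.10 + 1/9.52 + 1/2.63 + 1/3.30 = 1.697.
By the current-divider rule, I = I_0 · G_k/ΣG = 55.4 × 0.2240 = 12.41 A.

I ≈ 12.4 A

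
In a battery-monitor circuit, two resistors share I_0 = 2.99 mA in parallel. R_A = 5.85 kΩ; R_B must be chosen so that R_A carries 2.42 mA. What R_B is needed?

R_B ≈ 24.8 kΩ

The fraction through R_A equals R_B/(R_A+R_B).
With f = 0.8094, R_B = R_A · f/(1−f) = 5.85 × 4.246 = 24.84 kΩ.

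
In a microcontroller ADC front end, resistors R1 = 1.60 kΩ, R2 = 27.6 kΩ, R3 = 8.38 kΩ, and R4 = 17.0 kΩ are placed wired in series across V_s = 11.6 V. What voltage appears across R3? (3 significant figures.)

V ≈ 1.78 V

Series total: ΣR = 1.60 + 27.6 + 8.38 + 17.0 = 54.58 kΩ.
Voltage divider: V = V_s · (8.380 / 54.58) = 11.6 × 0.1535 = 1.781 V.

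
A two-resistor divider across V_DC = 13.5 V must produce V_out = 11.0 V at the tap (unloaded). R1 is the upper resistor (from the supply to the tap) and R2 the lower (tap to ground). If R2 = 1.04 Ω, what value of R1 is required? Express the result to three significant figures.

V_out/V_DC = R2/(R1+R2) = 0.8148.
Rearranging, R1 = R2·(1−k)/k = 1.04 × 0.2273 = 0.2364 Ω.

R1 ≈ 0.236 Ω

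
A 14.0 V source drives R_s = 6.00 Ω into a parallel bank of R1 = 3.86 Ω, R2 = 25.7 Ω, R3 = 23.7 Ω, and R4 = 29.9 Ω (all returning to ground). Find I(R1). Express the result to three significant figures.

I ≈ 1.12 A

Equivalent of the parallel group: R_p = 2.677 Ω.
V_A = 14.0 × 2.677/8.677 = 4.319 V.
I(R1) = V_A / R1 = 4.319/3.86 = 1.119 A.
(Check via current divider: I_total = 1.614 A; share G_k/ΣG = 0.6934 → same result.)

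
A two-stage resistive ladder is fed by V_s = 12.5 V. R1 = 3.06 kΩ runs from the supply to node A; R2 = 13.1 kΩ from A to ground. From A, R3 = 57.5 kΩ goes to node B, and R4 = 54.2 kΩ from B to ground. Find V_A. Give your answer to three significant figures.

The second stage (R3 + R4 = 111.7 kΩ) loads node A in parallel with R2.
R2 ‖ (R3+R4) = 11.72 kΩ.
First divider: V_A = V_s · 11.72/(3.06 + 11.72) = 9.913 V.

V_A ≈ 9.91 V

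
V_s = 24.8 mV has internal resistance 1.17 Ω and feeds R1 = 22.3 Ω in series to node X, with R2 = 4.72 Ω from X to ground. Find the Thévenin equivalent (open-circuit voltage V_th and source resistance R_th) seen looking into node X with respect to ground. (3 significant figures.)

R1' = 1.17 + 22.3 = 23.47 Ω (source resistance + R1).
V_th is the unloaded tap voltage: V_s · R2/(R1'+R2) = 24.8 × 0.1674 = 4.152 mV.
With V_s suppressed (replaced by a short), R_th = R1' ‖ R2 = (23.47 × 4.72)/(23.47 + 4.72) = 3.930 Ω.

V_th ≈ 4.15 mV, R_th ≈ 3.93 Ω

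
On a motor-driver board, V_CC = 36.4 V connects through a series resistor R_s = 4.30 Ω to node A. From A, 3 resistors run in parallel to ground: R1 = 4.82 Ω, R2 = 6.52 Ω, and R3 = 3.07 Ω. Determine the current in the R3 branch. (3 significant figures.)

I ≈ 3.00 A

Equivalent of the parallel group: R_p = 1.457 Ω.
V_A by voltage divider: V_A = 36.4 × 1.457/(4.30 + 1.457) = 9.210 V.
Branch current I = V_A/R3 = 9.210/3.07 = 3.000 A.
(Equivalently: I_total = 6.323 A, then current-divider fraction G_k/ΣG = 0.4744.)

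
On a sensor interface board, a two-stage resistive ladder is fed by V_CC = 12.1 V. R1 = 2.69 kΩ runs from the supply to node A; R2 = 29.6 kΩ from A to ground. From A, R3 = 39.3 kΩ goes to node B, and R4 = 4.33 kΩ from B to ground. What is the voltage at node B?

V_B ≈ 1.04 V

Looking into the second stage from A: R3 + R4 = 43.63 kΩ appears in parallel with R2.
R2 ‖ (R3+R4) = 17.64 kΩ.
So V_A = 12.1 × 0.8677 = 10.50 V.
Then the unloaded second divider: V_B = V_A × R4/(R3+R4) = 10.50 × 0.09924 = 1.042 V.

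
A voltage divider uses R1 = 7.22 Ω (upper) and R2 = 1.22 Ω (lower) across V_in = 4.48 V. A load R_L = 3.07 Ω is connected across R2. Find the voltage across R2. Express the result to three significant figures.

V_out ≈ 0.483 V

The load sits in parallel with R2, giving an effective lower resistance R2' = R2·R_L/(R2+R_L) = 0.8731 Ω.
Then V_out = V_in · R2'/(R1 + R2') = 4.48 × 0.8731/8.093 = 0.4833 V.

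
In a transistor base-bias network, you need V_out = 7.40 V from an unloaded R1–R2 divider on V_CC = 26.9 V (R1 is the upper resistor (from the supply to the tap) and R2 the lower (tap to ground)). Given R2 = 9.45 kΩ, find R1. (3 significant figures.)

R1 ≈ 24.9 kΩ

Required fraction k = V_out/V_CC = 0.2751.
So R1 = R2 · (V_CC/V_out − 1) = 9.45 × (26.9/7.40 − 1) = 9.45 × 2.635 = 24.90 kΩ.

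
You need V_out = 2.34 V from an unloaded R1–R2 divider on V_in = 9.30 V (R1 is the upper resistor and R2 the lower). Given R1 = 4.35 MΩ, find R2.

The divider ratio is R2/(R1+R2) = 2.34/9.30 = 0.2516.
R2 = R1 · 0.2516/(1 − 0.2516) = 1.462 MΩ.

R2 ≈ 1.46 MΩ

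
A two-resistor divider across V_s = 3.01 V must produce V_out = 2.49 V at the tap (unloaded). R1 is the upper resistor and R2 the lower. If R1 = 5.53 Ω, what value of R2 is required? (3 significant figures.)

V_out/V_s = R2/(R1+R2) = 0.8272.
Rearranging, R2 = R1·k/(1−k) = 5.53 × 4.788 = 26.48 Ω.

R2 ≈ 26.5 Ω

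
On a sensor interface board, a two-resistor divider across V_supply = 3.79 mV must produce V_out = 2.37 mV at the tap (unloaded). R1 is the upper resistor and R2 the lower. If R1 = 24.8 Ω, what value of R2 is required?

R2 ≈ 41.4 Ω

The divider ratio is R2/(R1+R2) = 2.37/3.79 = 0.6253.
So R2 = R1 · V_out/(V_supply − V_out) = 24.8 × 2.37/(3.79 − 2.37) = 24.8 × 1.669 = 41.39 Ω.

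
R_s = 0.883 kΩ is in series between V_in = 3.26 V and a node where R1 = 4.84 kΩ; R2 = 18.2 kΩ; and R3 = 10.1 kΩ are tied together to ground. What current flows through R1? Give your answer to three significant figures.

Equivalent of the parallel group: R_p = 2.773 kΩ.
V_A = 3.26 × 2.773/3.656 = 2.473 V.
Branch current I = V_A/R1 = 2.473/4.84 = 0.5109 mA.

I ≈ 0.511 mA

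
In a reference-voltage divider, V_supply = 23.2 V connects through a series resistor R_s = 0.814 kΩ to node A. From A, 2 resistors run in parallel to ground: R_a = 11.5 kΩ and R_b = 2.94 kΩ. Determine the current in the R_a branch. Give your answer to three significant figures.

Parallel bank: R_p = 1/(1/11.5 + 1/2.94) = 2.341 kΩ.
V_A = 23.2 × 2.341/3.155 = 17.22 V.
Branch current I = V_A/R_a = 17.22/11.5 = 1.497 mA.

I ≈ 1.50 mA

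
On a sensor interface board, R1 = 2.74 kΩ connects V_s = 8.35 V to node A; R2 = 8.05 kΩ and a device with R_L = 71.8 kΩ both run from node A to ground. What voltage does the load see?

R2 ‖ R_L = (8.05 × 71.8)/(8.05 + 71.8) = 7.238 kΩ.
Voltage divider with the loaded lower leg: V_out = 8.35 × 7.238/(2.74 + 7.238) = 8.35 × 0.7254 = 6.057 V.

V_out ≈ 6.06 V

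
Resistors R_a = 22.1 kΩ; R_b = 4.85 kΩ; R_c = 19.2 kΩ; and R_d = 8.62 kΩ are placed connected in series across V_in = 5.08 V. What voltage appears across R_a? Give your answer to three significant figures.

V ≈ 2.05 V

Series total: ΣR = 22.1 + 4.85 + 19.2 + 8.62 = 54.77 kΩ.
V = V_in · R/ΣR = 5.08 × 0.4035 = 2.050 V.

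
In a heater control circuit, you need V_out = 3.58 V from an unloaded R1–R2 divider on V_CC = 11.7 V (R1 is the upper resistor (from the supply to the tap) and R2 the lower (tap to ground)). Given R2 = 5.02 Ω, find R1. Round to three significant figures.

Required fraction k = V_out/V_CC = 0.3060.
So R1 = R2 · (V_CC/V_out − 1) = 5.02 × (11.7/3.58 − 1) = 5.02 × 2.268 = 11.39 Ω.

R1 ≈ 11.4 Ω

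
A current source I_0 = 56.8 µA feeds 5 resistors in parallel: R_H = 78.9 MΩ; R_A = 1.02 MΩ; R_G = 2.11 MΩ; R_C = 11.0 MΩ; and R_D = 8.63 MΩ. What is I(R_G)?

Conductances: ΣG = 1/78.9 + 1/1.02 + 1/2.11 + 1/11.0 + 1/8.63 = 1.674 (1/MΩ).
R_G takes the fraction G_k/ΣG = 0.4739/1.674 = 0.2832, so I = 56.8 × 0.2832 = 16.08 µA.

I ≈ 16.1 µA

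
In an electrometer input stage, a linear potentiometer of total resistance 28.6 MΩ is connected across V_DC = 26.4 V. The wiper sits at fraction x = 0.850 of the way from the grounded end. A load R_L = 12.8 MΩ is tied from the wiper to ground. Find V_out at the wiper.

V_out ≈ 17.5 V

Lower segment x·R_p = 24.31 MΩ; upper segment (1−x)·R_p = 4.290 MΩ.
(x·R_p) ‖ R_L = 8.385 MΩ.
Loaded-divider output: V_out = 26.4 × 0.6615 = 17.46 V.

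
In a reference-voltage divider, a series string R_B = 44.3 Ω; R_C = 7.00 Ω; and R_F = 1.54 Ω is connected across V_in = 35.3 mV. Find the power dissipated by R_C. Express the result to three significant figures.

P ≈ 3.12 µW

ΣR = 52.84 Ω → I = 35.3/52.84 = 0.6681 mA.
P = I²R = 0.4463 × 7.00 = 3.124 µW.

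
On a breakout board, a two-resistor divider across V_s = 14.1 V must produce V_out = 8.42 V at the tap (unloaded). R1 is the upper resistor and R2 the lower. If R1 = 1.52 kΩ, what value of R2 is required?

Required fraction k = V_out/V_s = 0.5972.
Rearranging, R2 = R1·k/(1−k) = 1.52 × 1.482 = 2.253 kΩ.

R2 ≈ 2.25 kΩ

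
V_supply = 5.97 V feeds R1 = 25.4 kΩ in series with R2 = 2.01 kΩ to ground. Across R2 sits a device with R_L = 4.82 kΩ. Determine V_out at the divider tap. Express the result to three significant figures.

The load sits in parallel with R2, giving an effective lower resistance R2' = R2·R_L/(R2+R_L) = 1.418 kΩ.
Now apply the divider: V_out = 5.97 × 0.05289 = 0.3158 V.

V_out ≈ 0.316 V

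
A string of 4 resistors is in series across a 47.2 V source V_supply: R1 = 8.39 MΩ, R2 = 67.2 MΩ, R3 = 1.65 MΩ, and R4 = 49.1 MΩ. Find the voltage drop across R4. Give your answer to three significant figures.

Series total: ΣR = 8.39 + 67.2 + 1.65 + 49.1 = 126.3 MΩ.
By the voltage-divider rule, V = 47.2 × 49.10/126.3 = 18.34 V.

V ≈ 18.3 V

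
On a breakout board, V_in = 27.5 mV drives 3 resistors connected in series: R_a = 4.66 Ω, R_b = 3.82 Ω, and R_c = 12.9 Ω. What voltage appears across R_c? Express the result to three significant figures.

V ≈ 16.6 mV

Total series resistance ΣR = 4.66 + 3.82 + 12.9 = 21.38 Ω.
Voltage divider: V = V_in · (12.90 / 21.38) = 27.5 × 0.6034 = 16.59 mV.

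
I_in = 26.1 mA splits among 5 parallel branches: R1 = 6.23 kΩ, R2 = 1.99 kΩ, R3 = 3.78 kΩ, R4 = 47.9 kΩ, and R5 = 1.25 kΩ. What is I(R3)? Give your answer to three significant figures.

I ≈ 3.95 mA

ΣG = 1/6.23 + 1/1.99 + 1/3.78 + 1/47.9 + 1/1.25 = 1.748.
Current divider: I(R3) = I_in · G_k/ΣG = 26.1 × (0.2646/1.748) = 26.1 × 0.1513 = 3.949 mA.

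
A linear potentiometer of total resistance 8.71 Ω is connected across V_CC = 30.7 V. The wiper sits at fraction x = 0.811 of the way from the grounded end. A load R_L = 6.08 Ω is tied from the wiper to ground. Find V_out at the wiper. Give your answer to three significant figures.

Split the track: R_lower = x·R_p = 7.064 Ω, R_upper = (1−x)·R_p = 1.646 Ω.
Lower segment in parallel with the load: 7.064 ‖ 6.08 = 3.268 Ω.
V_out = 30.7 × 3.268/(1.646 + 3.268) = 20.41 V.

V_out ≈ 20.4 V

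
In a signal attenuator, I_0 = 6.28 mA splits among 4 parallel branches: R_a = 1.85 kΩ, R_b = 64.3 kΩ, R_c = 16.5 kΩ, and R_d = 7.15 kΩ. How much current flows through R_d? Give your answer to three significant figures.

I ≈ 1.16 mA

Conductances: ΣG = 1/1.85 + 1/64.3 + 1/16.5 + 1/7.15 = 0.7566 (1/kΩ).
By the current-divider rule, I = I_0 · G_k/ΣG = 6.28 × 0.1849 = 1.161 mA.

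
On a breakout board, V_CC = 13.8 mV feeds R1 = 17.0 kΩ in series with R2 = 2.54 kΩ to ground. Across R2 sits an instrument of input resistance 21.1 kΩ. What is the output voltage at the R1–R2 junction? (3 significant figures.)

First combine the lower leg with the load: R2 ‖ R_L = 2.267 kΩ.
Voltage divider with the loaded lower leg: V_out = 13.8 × 2.267/(17.0 + 2.267) = 13.8 × 0.1177 = 1.624 mV.

V_out ≈ 1.62 mV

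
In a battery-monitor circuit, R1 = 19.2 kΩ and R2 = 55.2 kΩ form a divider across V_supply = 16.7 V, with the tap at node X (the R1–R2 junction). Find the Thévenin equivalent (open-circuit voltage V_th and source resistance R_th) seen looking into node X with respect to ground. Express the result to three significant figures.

V_th ≈ 12.4 V, R_th ≈ 14.2 kΩ

With X open, the divider is unloaded: V_th = 16.7 × 55.2/74.40 = 12.39 V.
Zeroing V_supply shorts the top of R1 to ground, so R_th = R1 ‖ R2 = 14.25 kΩ.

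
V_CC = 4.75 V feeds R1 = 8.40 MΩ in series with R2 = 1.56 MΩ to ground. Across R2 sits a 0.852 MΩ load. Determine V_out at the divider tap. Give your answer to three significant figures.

R2 ‖ R_L = (1.56 × 0.852)/(1.56 + 0.852) = 0.5510 MΩ.
Voltage divider with the loaded lower leg: V_out = 4.75 × 0.5510/(8.40 + 0.5510) = 4.75 × 0.06156 = 0.2924 V.

V_out ≈ 0.292 V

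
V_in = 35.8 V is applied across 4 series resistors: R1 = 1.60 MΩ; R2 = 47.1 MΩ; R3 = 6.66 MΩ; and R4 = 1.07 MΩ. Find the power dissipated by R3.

P ≈ 2.68 µW

The common current is I = 35.8/56.43 = 0.6344 µA.
P = I²R = 0.4025 × 6.66 = 2.681 µW.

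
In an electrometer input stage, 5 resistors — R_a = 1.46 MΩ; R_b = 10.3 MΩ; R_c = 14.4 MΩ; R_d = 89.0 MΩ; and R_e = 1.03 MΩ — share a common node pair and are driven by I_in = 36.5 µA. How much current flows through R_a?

Total conductance ΣG = 1/1.46 + 1/10.3 + 1/14.4 + 1/89.0 + 1/1.03 = 1.834 (units of 1/MΩ).
By the current-divider rule, I = I_in · G_k/ΣG = 36.5 × 0.3736 = 13.63 µA.

I ≈ 13.6 µA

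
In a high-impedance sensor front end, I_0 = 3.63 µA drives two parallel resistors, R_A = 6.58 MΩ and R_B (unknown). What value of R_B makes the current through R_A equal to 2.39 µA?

In a two-way split, I_A/I_0 = R_B/(R_A + R_B).
2.39/3.63 = R_B/(R_A + R_B) → R_B = R_A · (0.6584)/(1 − 0.6584) = 6.58 × 1.927 = 12.68 MΩ.

R_B ≈ 12.7 MΩ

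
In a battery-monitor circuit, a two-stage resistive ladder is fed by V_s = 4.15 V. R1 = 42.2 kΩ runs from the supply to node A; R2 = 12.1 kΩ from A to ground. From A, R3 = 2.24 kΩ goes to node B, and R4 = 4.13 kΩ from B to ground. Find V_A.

Node A sees R2 in parallel with the series input of stage 2, R3 + R4 = 6.370 kΩ.
Effective lower resistance at A: R2 ‖ 6.370 = 4.173 kΩ.
So V_A = 4.15 × 0.08999 = 0.3735 V.

V_A ≈ 0.373 V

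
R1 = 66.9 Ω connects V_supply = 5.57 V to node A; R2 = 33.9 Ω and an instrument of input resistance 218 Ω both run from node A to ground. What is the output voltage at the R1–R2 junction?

V_out ≈ 1.70 V

R2 ‖ R_L = (33.9 × 218)/(33.9 + 218) = 29.34 Ω.
Voltage divider with the loaded lower leg: V_out = 5.57 × 29.34/(66.9 + 29.34) = 5.57 × 0.3048 = 1.698 V.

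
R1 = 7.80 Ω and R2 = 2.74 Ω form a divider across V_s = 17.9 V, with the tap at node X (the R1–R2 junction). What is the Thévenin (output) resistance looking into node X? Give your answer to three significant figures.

Zeroing V_s shorts the top of R1 to ground, so R_th = R1 ‖ R2 = 2.028 Ω.

R_th ≈ 2.03 Ω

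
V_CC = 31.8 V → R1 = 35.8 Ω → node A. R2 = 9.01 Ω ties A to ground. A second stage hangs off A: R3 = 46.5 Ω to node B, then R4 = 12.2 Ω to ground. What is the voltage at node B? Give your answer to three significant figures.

V_B ≈ 1.18 V

Looking into the second stage from A: R3 + R4 = 58.70 Ω appears in parallel with R2.
Effective lower resistance at A: R2 ‖ 58.70 = 7.811 Ω.
V_A = 31.8 × 7.811/(35.8 + 7.811) = 5.696 V.
V_B = V_A × 0.2078 = 1.184 V.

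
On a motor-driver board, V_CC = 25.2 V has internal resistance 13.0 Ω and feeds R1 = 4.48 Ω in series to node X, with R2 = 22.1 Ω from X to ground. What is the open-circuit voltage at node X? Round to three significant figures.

R1' = 13.0 + 4.48 = 17.48 Ω (source resistance + R1).
V_th is the unloaded tap voltage: V_CC · R2/(R1'+R2) = 25.2 × 0.5584 = 14.07 V.

V_th ≈ 14.1 V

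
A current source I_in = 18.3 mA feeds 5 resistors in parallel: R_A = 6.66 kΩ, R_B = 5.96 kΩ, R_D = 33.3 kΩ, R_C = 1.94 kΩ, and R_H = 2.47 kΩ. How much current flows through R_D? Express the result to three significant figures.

I ≈ 0.433 mA

Total conductance ΣG = 1/6.66 + 1/5.96 + 1/33.3 + 1/1.94 + 1/2.47 = 1.268 (units of 1/kΩ).
By the current-divider rule, I = I_in · G_k/ΣG = 18.3 × 0.02368 = 0.4333 mA.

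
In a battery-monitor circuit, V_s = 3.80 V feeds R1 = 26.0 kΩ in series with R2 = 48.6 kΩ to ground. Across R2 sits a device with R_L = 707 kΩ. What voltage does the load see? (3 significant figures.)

V_out ≈ 2.42 V

The load sits in parallel with R2, giving an effective lower resistance R2' = R2·R_L/(R2+R_L) = 45.47 kΩ.
Now apply the divider: V_out = 3.80 × 0.6362 = 2.418 V.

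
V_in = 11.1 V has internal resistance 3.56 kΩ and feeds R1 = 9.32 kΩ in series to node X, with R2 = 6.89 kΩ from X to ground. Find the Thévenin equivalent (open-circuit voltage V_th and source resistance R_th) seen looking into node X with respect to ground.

R1' = 3.56 + 9.32 = 12.88 kΩ (source resistance + R1).
V_th is the unloaded tap voltage: V_in · R2/(R1'+R2) = 11.1 × 0.3485 = 3.868 V.
Zeroing V_in shorts the top of R1' to ground, so R_th = R1' ‖ R2 = 4.489 kΩ.

V_th ≈ 3.87 V, R_th ≈ 4.49 kΩ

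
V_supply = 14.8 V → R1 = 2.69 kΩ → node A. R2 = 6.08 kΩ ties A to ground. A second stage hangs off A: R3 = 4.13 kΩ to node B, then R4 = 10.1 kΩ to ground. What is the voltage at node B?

V_B ≈ 6.44 V

Node A sees R2 in parallel with the series input of stage 2, R3 + R4 = 14.23 kΩ.
R2 ‖ (R3+R4) = 4.260 kΩ.
First divider: V_A = V_supply · 4.260/(2.69 + 4.260) = 9.072 V.
V_B = V_A × 0.7098 = 6.439 V.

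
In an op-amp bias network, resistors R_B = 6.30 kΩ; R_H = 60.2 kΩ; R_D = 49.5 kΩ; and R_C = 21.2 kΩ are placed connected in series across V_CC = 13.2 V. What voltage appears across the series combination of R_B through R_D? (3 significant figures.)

V ≈ 11.2 V

ΣR = 6.30 + 60.2 + 49.5 + 21.2 = 137.2 kΩ.
R_{R_B..R_D} = 6.30 + 60.2 + 49.5 = 116.0 kΩ.
V = V_CC · R/ΣR = 13.2 × 0.8455 = 11.16 V.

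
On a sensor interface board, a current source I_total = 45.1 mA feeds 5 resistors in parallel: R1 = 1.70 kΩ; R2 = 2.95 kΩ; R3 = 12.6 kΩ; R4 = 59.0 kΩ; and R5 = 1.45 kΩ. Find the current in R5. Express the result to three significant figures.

ΣG = 1/1.70 + 1/2.95 + 1/12.6 + 1/59.0 + 1/1.45 = 1.713.
Current divider: I(R5) = I_total · G_k/ΣG = 45.1 × (0.6897/1.713) = 45.1 × 0.4026 = 18.16 mA.

I ≈ 18.2 mA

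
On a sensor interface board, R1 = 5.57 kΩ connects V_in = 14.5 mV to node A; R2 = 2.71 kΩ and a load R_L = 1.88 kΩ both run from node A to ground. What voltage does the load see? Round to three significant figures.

R2 ‖ R_L = (2.71 × 1.88)/(2.71 + 1.88) = 1.110 kΩ.
Then V_out = V_in · R2'/(R1 + R2') = 14.5 × 1.110/6.680 = 2.409 mV.
(Unloaded it would be 4.75 mV; the load pulls it down.)

V_out ≈ 2.41 mV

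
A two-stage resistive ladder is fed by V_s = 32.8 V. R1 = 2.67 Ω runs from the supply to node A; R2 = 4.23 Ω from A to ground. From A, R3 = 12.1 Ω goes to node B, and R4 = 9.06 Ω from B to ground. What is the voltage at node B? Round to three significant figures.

V_B ≈ 7.99 V

Node A sees R2 in parallel with the series input of stage 2, R3 + R4 = 21.16 Ω.
R2 ‖ (R3+R4) = 3.525 Ω.
First divider: V_A = V_s · 3.525/(2.67 + 3.525) = 18.66 V.
Then the unloaded second divider: V_B = V_A × R4/(R3+R4) = 18.66 × 0.4282 = 7.991 V.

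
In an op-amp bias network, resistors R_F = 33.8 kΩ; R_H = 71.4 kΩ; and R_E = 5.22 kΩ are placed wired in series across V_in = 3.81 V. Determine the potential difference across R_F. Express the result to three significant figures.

V ≈ 1.17 V

Total series resistance ΣR = 33.8 + 71.4 + 5.22 = 110.4 kΩ.
Voltage divider: V = V_in · (33.80 / 110.4) = 3.81 × 0.3061 = 1.166 V.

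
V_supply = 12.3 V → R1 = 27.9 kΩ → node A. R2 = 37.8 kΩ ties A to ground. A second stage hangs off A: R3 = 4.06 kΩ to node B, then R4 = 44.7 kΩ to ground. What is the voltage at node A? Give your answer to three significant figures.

V_A ≈ 5.32 V

The second stage (R3 + R4 = 48.76 kΩ) loads node A in parallel with R2.
Effective lower resistance at A: R2 ‖ 48.76 = 21.29 kΩ.
So V_A = 12.3 × 0.4328 = 5.324 V.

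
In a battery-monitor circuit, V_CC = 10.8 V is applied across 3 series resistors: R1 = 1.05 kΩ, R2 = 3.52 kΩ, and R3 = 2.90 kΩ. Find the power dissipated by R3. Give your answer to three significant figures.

Series current I = V_CC/ΣR = 10.8/7.470 = 1.446 mA.
P(R3) = I²·R3 = (1.446)² × 2.90 = 6.062 mW.

P ≈ 6.06 mW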